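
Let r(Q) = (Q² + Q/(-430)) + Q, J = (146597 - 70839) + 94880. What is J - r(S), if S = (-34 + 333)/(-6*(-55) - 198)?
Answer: 639209562979/3746160 ≈ 1.7063e+5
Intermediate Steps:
J = 170638 (J = 75758 + 94880 = 170638)
S = 299/132 (S = 299/(330 - 198) = 299/132 ≈ 2.2652)
r(Q) = Q² + 429*Q/430 (r(Q) = (Q² - Q/430) + Q = Q² + 429*Q/430)
J - r(S) = 170638 - 299*(429 + 430*(299/132))/(430*132) = 170638 - 299*(429 + 64285/66)/(430*132) = 170638 - 299*92599/(430*132*66) = 170638 - 1*27687101/3746160 = 170638 - 27687101/3746160 = 639209562979/3746160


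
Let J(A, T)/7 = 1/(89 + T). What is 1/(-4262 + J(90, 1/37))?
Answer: -3294/14038769 ≈ -0.00023464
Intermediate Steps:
J(A, T) = 7/(89 + T)
1/(-4262 + J(90, 1/37)) = 1/(-4262 + 7/(89 + 1/37)) = 1/(-4262 + 7/(3294/37)) = 1/(-4262 + 7*(37/3294)) = 1/(-4262 + 259/3294) = 1/(-14038769/3294) = -3294/14038769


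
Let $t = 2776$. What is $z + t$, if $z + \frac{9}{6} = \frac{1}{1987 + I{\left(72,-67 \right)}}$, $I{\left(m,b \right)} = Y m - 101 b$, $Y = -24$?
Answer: $\frac{9746819}{3513} \approx 2774.5$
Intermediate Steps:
$I{\left(m,b \right)} = - 101 b - 24 m$ ($I{\left(m,b \right)} = - 24 m - 101 b = - 101 b - 24 m$)
$z = - \frac{5269}{3513}$ ($z = - \frac{3}{2} + \frac{1}{1987 - -5039} = - \frac{3}{2} + \frac{1}{1987 + \left(6767 - 1728\right)} = - \frac{3}{2} + \frac{1}{1987 + 5039} = - \frac{3}{2} + \frac{1}{7026} = - \frac{5269}{3513} \approx -1.4999$)
$z + t = - \frac{5269}{3513} + 2776 = \frac{9746819}{3513}$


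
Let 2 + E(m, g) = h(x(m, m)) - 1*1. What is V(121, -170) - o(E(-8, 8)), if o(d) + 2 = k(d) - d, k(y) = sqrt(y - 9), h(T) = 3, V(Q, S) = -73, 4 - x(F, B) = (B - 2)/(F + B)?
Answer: -71 - 3*I ≈ -71.0 - 3.0*I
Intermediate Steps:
x(F, B) = 4 - (-2 + B)/(B + F) (x(F, B) = 4 - (B - 2)/(F + B) = 4 - (-2 + B)/(B + F))
k(y) = sqrt(-9 + y)
E(m, g) = 0 (E(m, g) = -2 + (3 - 1*1) = -2 + (3 - 1) = -2 + 2 = 0)
o(d) = -2 + sqrt(-9 + d) - d (o(d) = -2 + (sqrt(-9 + d) - d) = -2 + sqrt(-9 + d) - d)
V(121, -170) - o(E(-8, 8)) = -73 - (-2 + sqrt(-9 + 0) - 1*0) = -73 - (-2 + sqrt(-9) + 0) = -73 - (-2 + 3*I + 0) = -73 - (-2 + 3*I) = -73 + (2 - 3*I) = -71 - 3*I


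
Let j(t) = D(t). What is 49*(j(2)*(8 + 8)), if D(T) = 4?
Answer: 3136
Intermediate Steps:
j(t) = 4
49*(j(2)*(8 + 8)) = 49*(4*(8 + 8)) = 49*(4*16) = 49*64 = 3136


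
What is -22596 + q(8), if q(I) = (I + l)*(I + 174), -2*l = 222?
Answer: -41342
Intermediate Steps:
l = -111 (l = -½*222 = -111)
q(I) = (-111 + I)*(174 + I) (q(I) = (I - 111)*(I + 174) = (-111 + I)*(174 + I))
-22596 + q(8) = -22596 + (-19314 + 8² + 63*8) = -22596 + (-19314 + 64 + 504) = -22596 - 18746 = -41342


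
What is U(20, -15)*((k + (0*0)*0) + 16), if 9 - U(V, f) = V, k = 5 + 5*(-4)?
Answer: -11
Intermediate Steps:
k = -15 (k = 5 - 20 = -15)
U(V, f) = 9 - V
U(20, -15)*((k + (0*0)*0) + 16) = (9 - 1*20)*((-15 + (0*0)*0) + 16) = (9 - 20)*((-15 + 0*0) + 16) = -11*((-15 + 0) + 16) = -11*(-15 + 16) = -11*1 = -11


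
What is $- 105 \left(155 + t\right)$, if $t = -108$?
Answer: $-4935$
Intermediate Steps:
$- 105 \left(155 + t\right) = - 105 \left(155 - 108\right) = \left(-105\right) 47 = -4935$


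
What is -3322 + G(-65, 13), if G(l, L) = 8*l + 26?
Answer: -3816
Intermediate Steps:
G(l, L) = 26 + 8*l
-3322 + G(-65, 13) = -3322 + (26 + 8*(-65)) = -3322 + (26 - 520) = -3322 - 494 = -3816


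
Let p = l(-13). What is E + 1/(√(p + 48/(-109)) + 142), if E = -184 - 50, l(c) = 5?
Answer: -7241848/30949 - √54173/2197379 ≈ -233.99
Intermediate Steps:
p = 5
E = -234
E + 1/(√(p + 48/(-109)) + 142) = -234 + 1/(√(5 + 48/(-109)) + 142) = -234 + 1/(√(5 + 48*(-1/109)) + 142) = -234 + 1/(√(5 - 48/109) + 142) = -234 + 1/(√(497/109) + 142) = -234 + 1/(√54173/109 + 142) = -234 + 1/(142 + √54173/109)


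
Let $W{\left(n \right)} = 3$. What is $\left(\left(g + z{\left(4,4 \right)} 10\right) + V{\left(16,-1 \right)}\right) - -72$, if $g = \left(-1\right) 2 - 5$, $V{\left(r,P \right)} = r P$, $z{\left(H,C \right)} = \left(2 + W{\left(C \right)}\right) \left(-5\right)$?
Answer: $-201$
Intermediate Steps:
$z{\left(H,C \right)} = -25$ ($z{\left(H,C \right)} = \left(2 + 3\right) \left(-5\right) = 5 \left(-5\right) = -25$)
$V{\left(r,P \right)} = P r$
$g = -7$ ($g = -2 - 5 = -7$)
$\left(\left(g + z{\left(4,4 \right)} 10\right) + V{\left(16,-1 \right)}\right) - -72 = \left(\left(-7 - 250\right) - 16\right) - -72 = \left(\left(-7 - 250\right) - 16\right) + 72 = \left(-257 - 16\right) + 72 = -273 + 72 = -201$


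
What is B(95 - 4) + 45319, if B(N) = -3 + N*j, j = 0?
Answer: 45316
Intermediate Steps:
B(N) = -3 (B(N) = -3 + N*0 = -3 + 0 = -3)
B(95 - 4) + 45319 = -3 + 45319 = 45316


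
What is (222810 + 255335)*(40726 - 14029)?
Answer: 12765037065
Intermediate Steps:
(222810 + 255335)*(40726 - 14029) = 478145*26697 = 12765037065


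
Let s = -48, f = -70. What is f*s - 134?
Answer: 3226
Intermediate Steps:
f*s - 134 = -70*(-48) - 134 = 3360 - 134 = 3226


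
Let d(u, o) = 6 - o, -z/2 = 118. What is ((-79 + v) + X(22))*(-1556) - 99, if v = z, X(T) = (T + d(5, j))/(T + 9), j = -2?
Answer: 15144591/31 ≈ 4.8854e+5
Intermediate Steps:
z = -236 (z = -2*118 = -236)
X(T) = (8 + T)/(9 + T) (X(T) = (T + (6 - 1*(-2)))/(T + 9) = (T + (6 + 2))/(9 + T) = (T + 8)/(9 + T) = (8 + T)/(9 + T))
v = -236
((-79 + v) + X(22))*(-1556) - 99 = ((-79 - 236) + (8 + 22)/(9 + 22))*(-1556) - 99 = (-315 + 30/31)*(-1556) - 99 = -9735/31*(-1556) - 99 = 15147660/31 - 99 = 15144591/31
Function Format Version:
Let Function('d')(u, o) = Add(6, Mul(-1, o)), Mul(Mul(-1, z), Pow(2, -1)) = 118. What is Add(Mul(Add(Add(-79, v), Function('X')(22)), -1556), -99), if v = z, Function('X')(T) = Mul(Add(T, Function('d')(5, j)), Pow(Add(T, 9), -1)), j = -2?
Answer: Rational(15144591, 31) ≈ 4.8854e+5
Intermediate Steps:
z = -236 (z = Mul(-2, 118) = -236)
Function('X')(T) = Mul(Pow(Add(9, T), -1), Add(8, T)) (Function('X')(T) = Mul(Add(T, Add(6, Mul(-1, -2))), Pow(Add(T, 9), -1)) = Mul(Add(T, Add(6, 2)), Pow(Add(9, T), -1)) = Mul(Add(T, 8), Pow(Add(9, T), -1)) = Mul(Add(8, T), Pow(Add(9, T), -1)) = Mul(Pow(Add(9, T), -1), Add(8, T)))
v = -236
Add(Mul(Add(Add(-79, v), Function('X')(22)), -1556), -99) = Add(Mul(Add(Add(-79, -236), Mul(Pow(Add(9, 22), -1), Add(8, 22))), -1556), -99) = Add(Mul(Add(-315, Mul(Pow(31, -1), 30)), -1556), -99) = Add(Mul(Add(-315, Mul(Rational(1, 31), 30)), -1556), -99) = Add(Mul(Add(-315, Rational(30, 31)), -1556), -99) = Add(Mul(Rational(-9735, 31), -1556), -99) = Add(Rational(15147660, 31), -99) = Rational(15144591, 31)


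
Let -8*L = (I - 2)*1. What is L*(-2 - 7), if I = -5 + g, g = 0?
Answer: -63/8 ≈ -7.8750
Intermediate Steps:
I = -5 (I = -5 + 0 = -5)
L = 7/8 (L = -(-5 - 2)/8 = -(-7)/8 = -⅛*(-7) = 7/8 ≈ 0.87500)
L*(-2 - 7) = 7*(-2 - 7)/8 = (7/8)*(-9) = -63/8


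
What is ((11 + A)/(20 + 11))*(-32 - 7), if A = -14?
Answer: 117/31 ≈ 3.7742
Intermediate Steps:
((11 + A)/(20 + 11))*(-32 - 7) = ((11 - 14)/(20 + 11))*(-32 - 7) = -3/31*(-39) = 117/31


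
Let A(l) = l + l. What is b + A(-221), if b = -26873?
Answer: -27315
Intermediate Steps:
A(l) = 2*l
b + A(-221) = -26873 + 2*(-221) = -26873 - 442 = -27315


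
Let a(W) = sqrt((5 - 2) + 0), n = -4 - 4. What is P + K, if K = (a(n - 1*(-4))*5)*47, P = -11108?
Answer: -11108 + 235*sqrt(3) ≈ -10701.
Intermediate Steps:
n = -8
a(W) = sqrt(3) (a(W) = sqrt(3 + 0) = sqrt(3))
K = 235*sqrt(3) (K = (sqrt(3)*5)*47 = (5*sqrt(3))*47 = 235*sqrt(3) ≈ 407.03)
P + K = -11108 + 235*sqrt(3)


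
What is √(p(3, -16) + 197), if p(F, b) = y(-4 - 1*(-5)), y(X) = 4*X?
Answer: √201 ≈ 14.177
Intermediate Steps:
p(F, b) = 4 (p(F, b) = 4*(-4 - 1*(-5)) = 4*(-4 + 5) = 4*1 = 4)
√(p(3, -16) + 197) = √(4 + 197) = √201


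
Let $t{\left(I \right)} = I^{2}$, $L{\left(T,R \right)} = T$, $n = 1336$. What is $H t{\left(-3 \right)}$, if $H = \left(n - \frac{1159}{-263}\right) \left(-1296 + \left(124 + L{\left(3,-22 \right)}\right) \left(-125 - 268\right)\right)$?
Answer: $- \frac{162466650801}{263} \approx -6.1774 \cdot 10^{8}$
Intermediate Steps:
$H = - \frac{18051850089}{263}$ ($H = \left(1336 - \frac{1159}{-263}\right) \left(-1296 + \left(124 + 3\right) \left(-125 - 268\right)\right) = \left(1336 - - \frac{1159}{263}\right) \left(-1296 + 127 \left(-393\right)\right) = \left(1336 + \frac{1159}{263}\right) \left(-1296 - 49911\right) = \frac{352527}{263} \left(-51207\right) = - \frac{18051850089}{263} \approx -6.8638 \cdot 10^{7}$)
$H t{\left(-3 \right)} = - \frac{18051850089 \left(-3\right)^{2}}{263} = \left(- \frac{18051850089}{263}\right) 9 = - \frac{162466650801}{263}$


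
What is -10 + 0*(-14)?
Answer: -10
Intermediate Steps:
-10 + 0*(-14) = -10 + 0 = -10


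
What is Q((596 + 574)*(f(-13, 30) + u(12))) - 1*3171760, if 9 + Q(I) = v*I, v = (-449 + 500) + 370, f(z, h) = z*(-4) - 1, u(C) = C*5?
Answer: 51503501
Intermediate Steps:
u(C) = 5*C
f(z, h) = -1 - 4*z (f(z, h) = -4*z - 1 = -1 - 4*z)
v = 421 (v = 51 + 370 = 421)
Q(I) = -9 + 421*I
Q((596 + 574)*(f(-13, 30) + u(12))) - 1*3171760 = (-9 + 421*((596 + 574)*((-1 - 4*(-13)) + 5*12))) - 1*3171760 = (-9 + 421*(1170*((-1 + 52) + 60))) - 3171760 = (-9 + 421*(1170*(51 + 60))) - 3171760 = (-9 + 421*(1170*111)) - 3171760 = (-9 + 421*129870) - 3171760 = (-9 + 54675270) - 3171760 = 54675261 - 3171760 = 51503501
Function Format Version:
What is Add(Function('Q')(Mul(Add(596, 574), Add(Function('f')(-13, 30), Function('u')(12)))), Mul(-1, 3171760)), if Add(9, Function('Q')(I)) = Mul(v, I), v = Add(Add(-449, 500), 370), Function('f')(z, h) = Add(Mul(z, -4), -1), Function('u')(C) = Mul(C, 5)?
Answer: 51503501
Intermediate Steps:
Function('u')(C) = Mul(5, C)
Function('f')(z, h) = Add(-1, Mul(-4, z)) (Function('f')(z, h) = Add(Mul(-4, z), -1) = Add(-1, Mul(-4, z)))
v = 421 (v = Add(51, 370) = 421)
Function('Q')(I) = Add(-9, Mul(421, I))
Add(Function('Q')(Mul(Add(596, 574), Add(Function('f')(-13, 30), Function('u')(12)))), Mul(-1, 3171760)) = Add(Add(-9, Mul(421, Mul(Add(596, 574), Add(Add(-1, Mul(-4, -13)), Mul(5, 12))))), Mul(-1, 3171760)) = Add(Add(-9, Mul(421, Mul(1170, Add(Add(-1, 52), 60)))), -3171760) = Add(Add(-9, Mul(421, Mul(1170, Add(51, 60)))), -3171760) = Add(Add(-9, Mul(421, Mul(1170, 111))), -3171760) = Add(Add(-9, Mul(421, 129870)), -3171760) = Add(Add(-9, 54675270), -3171760) = Add(54675261, -3171760) = 51503501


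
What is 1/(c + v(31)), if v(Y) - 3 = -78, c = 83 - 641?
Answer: -1/633 ≈ -0.0015798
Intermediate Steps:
c = -558
v(Y) = -75 (v(Y) = 3 - 78 = -75)
1/(c + v(31)) = 1/(-558 - 75) = 1/(-633) = -1/633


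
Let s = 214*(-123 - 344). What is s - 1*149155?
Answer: -249093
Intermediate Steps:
s = -99938 (s = 214*(-467) = -99938)
s - 1*149155 = -99938 - 1*149155 = -99938 - 149155 = -249093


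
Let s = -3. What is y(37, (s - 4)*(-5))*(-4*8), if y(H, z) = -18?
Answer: 576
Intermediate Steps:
y(37, (s - 4)*(-5))*(-4*8) = -(-72)*8 = -18*(-32) = 576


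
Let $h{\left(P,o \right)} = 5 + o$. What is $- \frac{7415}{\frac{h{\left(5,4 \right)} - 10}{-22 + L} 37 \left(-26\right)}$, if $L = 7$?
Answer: $\frac{111225}{962} \approx 115.62$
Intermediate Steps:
$- \frac{7415}{\frac{h{\left(5,4 \right)} - 10}{-22 + L} 37 \left(-26\right)} = - \frac{7415}{\frac{\left(5 + 4\right) - 10}{-22 + 7} \cdot 37 \left(-26\right)} = - \frac{7415}{\frac{9 - 10}{-15} \cdot 37 \left(-26\right)} = - \frac{7415}{\left(-1\right) \left(- \frac{1}{15}\right) 37 \left(-26\right)} = - \frac{7415}{\frac{1}{15} \cdot 37 \left(-26\right)} = - \frac{7415}{\frac{37}{15} \left(-26\right)} = - \frac{7415}{- \frac{962}{15}} = \left(-7415\right) \left(- \frac{15}{962}\right) = \frac{111225}{962}$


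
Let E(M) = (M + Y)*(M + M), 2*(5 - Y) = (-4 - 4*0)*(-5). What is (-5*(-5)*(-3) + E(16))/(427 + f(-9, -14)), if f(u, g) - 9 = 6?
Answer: 277/442 ≈ 0.62670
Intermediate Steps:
f(u, g) = 15 (f(u, g) = 9 + 6 = 15)
Y = -5 (Y = 5 - (-4 - 4*0)*(-5)/2 = 5 - (-4 + 0)*(-5)/2 = 5 - (-2)*(-5) = 5 - ½*20 = 5 - 10 = -5)
E(M) = 2*M*(-5 + M) (E(M) = (M - 5)*(M + M) = (-5 + M)*(2*M) = 2*M*(-5 + M))
(-5*(-5)*(-3) + E(16))/(427 + f(-9, -14)) = (-5*(-5)*(-3) + 2*16*(-5 + 16))/(427 + 15) = (25*(-3) + 2*16*11)/442 = (-75 + 352)*(1/442) = 277*(1/442) = 277/442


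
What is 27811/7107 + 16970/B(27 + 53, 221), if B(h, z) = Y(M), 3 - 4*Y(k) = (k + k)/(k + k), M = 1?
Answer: 241239391/7107 ≈ 33944.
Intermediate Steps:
Y(k) = 1/2 (Y(k) = 3/4 - (k + k)/(4*(k + k)) = 3/4 - 2*k/(4*(2*k)) = 3/4 - 2*k*1/(2*k)/4 = 3/4 - 1/4*1 = 3/4 - 1/4 = 1/2)
B(h, z) = 1/2
27811/7107 + 16970/B(27 + 53, 221) = 27811/7107 + 16970/(1/2) = 27811*(1/7107) + 16970*2 = 27811/7107 + 33940 = 241239391/7107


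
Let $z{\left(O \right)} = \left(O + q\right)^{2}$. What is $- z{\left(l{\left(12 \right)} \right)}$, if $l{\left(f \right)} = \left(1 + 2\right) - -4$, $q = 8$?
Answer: $-225$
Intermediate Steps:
$l{\left(f \right)} = 7$ ($l{\left(f \right)} = 3 + 4 = 7$)
$z{\left(O \right)} = \left(8 + O\right)^{2}$ ($z{\left(O \right)} = \left(O + 8\right)^{2} = \left(8 + O\right)^{2}$)
$- z{\left(l{\left(12 \right)} \right)} = - \left(8 + 7\right)^{2} = - 15^{2} = \left(-1\right) 225 = -225$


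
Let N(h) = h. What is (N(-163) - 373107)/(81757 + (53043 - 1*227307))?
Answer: 373270/92507 ≈ 4.0350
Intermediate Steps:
(N(-163) - 373107)/(81757 + (53043 - 1*227307)) = (-163 - 373107)/(81757 + (53043 - 1*227307)) = -373270/(81757 + (53043 - 227307)) = -373270/(81757 - 174264) = -373270/(-92507) = -373270*(-1/92507) = 373270/92507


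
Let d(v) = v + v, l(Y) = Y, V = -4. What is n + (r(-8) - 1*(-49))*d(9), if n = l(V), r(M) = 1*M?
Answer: 734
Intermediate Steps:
r(M) = M
n = -4
d(v) = 2*v
n + (r(-8) - 1*(-49))*d(9) = -4 + (-8 - 1*(-49))*(2*9) = -4 + (-8 + 49)*18 = -4 + 41*18 = -4 + 738 = 734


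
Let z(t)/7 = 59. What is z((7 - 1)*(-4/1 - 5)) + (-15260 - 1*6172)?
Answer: -21019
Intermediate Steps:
z(t) = 413 (z(t) = 7*59 = 413)
z((7 - 1)*(-4/1 - 5)) + (-15260 - 1*6172) = 413 + (-15260 - 1*6172) = 413 + (-15260 - 6172) = 413 - 21432 = -21019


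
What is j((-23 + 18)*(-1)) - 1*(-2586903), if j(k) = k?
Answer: 2586908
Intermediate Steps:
j((-23 + 18)*(-1)) - 1*(-2586903) = (-23 + 18)*(-1) - 1*(-2586903) = -5*(-1) + 2586903 = 5 + 2586903 = 2586908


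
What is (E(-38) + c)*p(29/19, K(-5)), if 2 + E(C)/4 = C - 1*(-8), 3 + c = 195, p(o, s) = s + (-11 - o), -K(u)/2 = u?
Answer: -3072/19 ≈ -161.68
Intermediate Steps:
K(u) = -2*u
p(o, s) = -11 + s - o
c = 192 (c = -3 + 195 = 192)
E(C) = 24 + 4*C (E(C) = -8 + 4*(C - 1*(-8)) = -8 + 4*(C + 8) = -8 + 4*(8 + C) = -8 + (32 + 4*C) = 24 + 4*C)
(E(-38) + c)*p(29/19, K(-5)) = ((24 + 4*(-38)) + 192)*(-11 - 2*(-5) - 29/19) = ((24 - 152) + 192)*(-11 + 10 - 29/19) = (-128 + 192)*(-11 + 10 - 1*29/19) = 64*(-11 + 10 - 29/19) = 64*(-48/19) = -3072/19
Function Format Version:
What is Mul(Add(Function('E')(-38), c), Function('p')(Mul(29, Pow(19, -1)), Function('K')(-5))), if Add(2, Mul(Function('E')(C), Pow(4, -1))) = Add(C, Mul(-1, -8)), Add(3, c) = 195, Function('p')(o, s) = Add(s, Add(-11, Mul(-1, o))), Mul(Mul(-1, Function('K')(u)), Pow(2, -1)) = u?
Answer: Rational(-3072, 19) ≈ -161.68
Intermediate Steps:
Function('K')(u) = Mul(-2, u)
Function('p')(o, s) = Add(-11, s, Mul(-1, o))
c = 192 (c = Add(-3, 195) = 192)
Function('E')(C) = Add(24, Mul(4, C)) (Function('E')(C) = Add(-8, Mul(4, Add(C, Mul(-1, -8)))) = Add(-8, Mul(4, Add(C, 8))) = Add(-8, Mul(4, Add(8, C))) = Add(-8, Add(32, Mul(4, C))) = Add(24, Mul(4, C)))
Mul(Add(Function('E')(-38), c), Function('p')(Mul(29, Pow(19, -1)), Function('K')(-5))) = Mul(Add(Add(24, Mul(4, -38)), 192), Add(-11, Mul(-2, -5), Mul(-1, Mul(29, Pow(19, -1))))) = Mul(Add(Add(24, -152), 192), Add(-11, 10, Mul(-1, Mul(29, Rational(1, 19))))) = Mul(Add(-128, 192), Add(-11, 10, Mul(-1, Rational(29, 19)))) = Mul(64, Add(-11, 10, Rational(-29, 19))) = Mul(64, Rational(-48, 19)) = Rational(-3072, 19)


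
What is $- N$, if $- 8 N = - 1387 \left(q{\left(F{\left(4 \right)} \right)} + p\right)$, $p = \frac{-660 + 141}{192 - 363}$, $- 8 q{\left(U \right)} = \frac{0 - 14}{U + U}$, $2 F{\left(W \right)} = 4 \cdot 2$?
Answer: $- \frac{433255}{768} \approx -564.13$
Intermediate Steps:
$F{\left(W \right)} = 4$ ($F{\left(W \right)} = \frac{4 \cdot 2}{2} = \frac{1}{2} \cdot 8 = 4$)
$q{\left(U \right)} = \frac{7}{8 U}$ ($q{\left(U \right)} = - \frac{\left(0 - 14\right) \frac{1}{U + U}}{8} = - \frac{\left(-14\right) \frac{1}{2 U}}{8} = - \frac{\left(-7\right) \frac{1}{U}}{8} = \frac{7}{8 U}$)
$p = \frac{173}{57}$ ($p = - \frac{519}{-171} = \left(-519\right) \left(- \frac{1}{171}\right) = \frac{173}{57} \approx 3.0351$)
$N = \frac{433255}{768}$ ($N = - \frac{\left(-1387\right) \left(\frac{7}{8 \cdot 4} + \frac{173}{57}\right)}{8} = - \frac{\left(-1387\right) \left(\frac{7}{8} \cdot \frac{1}{4} + \frac{173}{57}\right)}{8} = - \frac{\left(-1387\right) \left(\frac{7}{32} + \frac{173}{57}\right)}{8} = - \frac{\left(-1387\right) \frac{5935}{1824}}{8} = \left(- \frac{1}{8}\right) \left(- \frac{433255}{96}\right) = \frac{433255}{768} \approx 564.13$)
$- N = \left(-1\right) \frac{433255}{768} = - \frac{433255}{768}$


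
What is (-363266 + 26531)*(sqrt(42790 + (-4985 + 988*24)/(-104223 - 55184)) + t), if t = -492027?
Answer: 165682711845 - 4377555*sqrt(6433823854709)/159407 ≈ 1.6561e+11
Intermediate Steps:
(-363266 + 26531)*(sqrt(42790 + (-4985 + 988*24)/(-104223 - 55184)) + t) = (-363266 + 26531)*(sqrt(42790 + (-4985 + 988*24)/(-104223 - 55184)) - 492027) = -336735*(sqrt(42790 + (-4985 + 23712)/(-159407)) - 492027) = -336735*(sqrt(42790 + 18727*(-1/159407)) - 492027) = -336735*(sqrt(42790 - 18727/159407) - 492027) = -336735*(sqrt(6821006803/159407) - 492027) = -336735*(13*sqrt(6433823854709)/159407 - 492027) = -336735*(-492027 + 13*sqrt(6433823854709)/159407) = 165682711845 - 4377555*sqrt(6433823854709)/159407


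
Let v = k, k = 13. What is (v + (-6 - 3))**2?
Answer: 16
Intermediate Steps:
v = 13
(v + (-6 - 3))**2 = (13 + (-6 - 3))**2 = (13 - 9)**2 = 4**2 = 16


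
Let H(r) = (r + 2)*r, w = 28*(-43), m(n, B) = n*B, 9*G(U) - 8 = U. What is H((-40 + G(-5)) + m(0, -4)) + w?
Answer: 2611/9 ≈ 290.11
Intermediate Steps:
G(U) = 8/9 + U/9
m(n, B) = B*n
w = -1204
H(r) = r*(2 + r) (H(r) = (2 + r)*r = r*(2 + r))
H((-40 + G(-5)) + m(0, -4)) + w = ((-40 + (8/9 + (⅑)*(-5))) - 4*0)*(2 + ((-40 + (8/9 + (⅑)*(-5))) - 4*0)) - 1204 = ((-40 + (8/9 - 5/9)) + 0)*(2 + ((-40 + (8/9 - 5/9)) + 0)) - 1204 = ((-40 + ⅓) + 0)*(2 + ((-40 + ⅓) + 0)) - 1204 = (-119/3 + 0)*(2 + (-119/3 + 0)) - 1204 = -119*(2 - 119/3)/3 - 1204 = -119/3*(-113/3) - 1204 = 13447/9 - 1204 = 2611/9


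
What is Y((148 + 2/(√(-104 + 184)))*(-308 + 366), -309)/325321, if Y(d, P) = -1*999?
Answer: -999/325321 ≈ -0.0030708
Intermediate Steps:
Y(d, P) = -999
Y((148 + 2/(√(-104 + 184)))*(-308 + 366), -309)/325321 = -999/325321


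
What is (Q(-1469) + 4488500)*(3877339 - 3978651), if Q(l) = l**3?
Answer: 320708830646208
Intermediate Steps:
(Q(-1469) + 4488500)*(3877339 - 3978651) = ((-1469)**3 + 4488500)*(3877339 - 3978651) = (-3170044709 + 4488500)*(-101312) = -3165556209*(-101312) = 320708830646208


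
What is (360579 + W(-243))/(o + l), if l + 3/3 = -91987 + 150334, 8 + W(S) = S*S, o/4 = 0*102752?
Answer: 209810/29173 ≈ 7.1919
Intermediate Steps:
o = 0 (o = 4*(0*102752) = 4*0 = 0)
W(S) = -8 + S² (W(S) = -8 + S*S = -8 + S²)
l = 58346 (l = -1 + (-91987 + 150334) = -1 + 58347 = 58346)
(360579 + W(-243))/(o + l) = (360579 + (-8 + (-243)²))/(0 + 58346) = (360579 + (-8 + 59049))/58346 = (360579 + 59041)*(1/58346) = 419620*(1/58346) = 209810/29173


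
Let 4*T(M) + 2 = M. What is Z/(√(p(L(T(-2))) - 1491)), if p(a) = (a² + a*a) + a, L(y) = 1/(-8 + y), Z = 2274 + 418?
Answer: -12114*I*√120778/60389 ≈ -69.715*I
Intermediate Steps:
T(M) = -½ + M/4
Z = 2692
p(a) = a + 2*a² (p(a) = (a² + a²) + a = 2*a² + a = a + 2*a²)
Z/(√(p(L(T(-2))) - 1491)) = 2692/(√((1 + 2/(-8 + (-½ + (¼)*(-2))))/(-8 + (-½ + (¼)*(-2))) - 1491)) = 2692/(√((1 + 2/(-8 + (-½ - ½)))/(-8 + (-½ - ½)) - 1491)) = 2692/(√((1 + 2/(-8 - 1))/(-8 - 1) - 1491)) = 2692/(√((1 + 2/(-9))/(-9) - 1491)) = 2692/(√(-(1 + 2*(-⅑))/9 - 1491)) = 2692/(√(-(1 - 2/9)/9 - 1491)) = 2692/(√(-⅑*7/9 - 1491)) = 2692/(√(-7/81 - 1491)) = 2692/(√(-120778/81)) = 2692/((I*√120778/9)) = 2692*(-9*I*√120778/120778) = -12114*I*√120778/60389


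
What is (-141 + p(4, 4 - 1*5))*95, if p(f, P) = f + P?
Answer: -13110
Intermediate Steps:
p(f, P) = P + f
(-141 + p(4, 4 - 1*5))*95 = (-141 + ((4 - 1*5) + 4))*95 = (-141 + ((4 - 5) + 4))*95 = (-141 + (-1 + 4))*95 = (-141 + 3)*95 = -138*95 = -13110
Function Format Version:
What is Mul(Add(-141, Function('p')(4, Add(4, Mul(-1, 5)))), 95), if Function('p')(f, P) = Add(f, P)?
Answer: -13110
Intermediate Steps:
Function('p')(f, P) = Add(P, f)
Mul(Add(-141, Function('p')(4, Add(4, Mul(-1, 5)))), 95) = Mul(Add(-141, Add(Add(4, Mul(-1, 5)), 4)), 95) = Mul(Add(-141, Add(Add(4, -5), 4)), 95) = Mul(Add(-141, Add(-1, 4)), 95) = Mul(Add(-141, 3), 95) = Mul(-138, 95) = -13110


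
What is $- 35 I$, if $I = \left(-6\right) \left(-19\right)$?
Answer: $-3990$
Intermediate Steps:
$I = 114$
$- 35 I = \left(-35\right) 114 = -3990$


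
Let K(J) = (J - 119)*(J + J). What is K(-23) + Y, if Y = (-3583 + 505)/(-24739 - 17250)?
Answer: 274275226/41989 ≈ 6532.1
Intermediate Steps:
K(J) = 2*J*(-119 + J) (K(J) = (-119 + J)*(2*J) = 2*J*(-119 + J))
Y = 3078/41989 (Y = -3078/(-41989) = -3078*(-1/41989) = 3078/41989 ≈ 0.073305)
K(-23) + Y = 2*(-23)*(-119 - 23) + 3078/41989 = 2*(-23)*(-142) + 3078/41989 = 6532 + 3078/41989 = 274275226/41989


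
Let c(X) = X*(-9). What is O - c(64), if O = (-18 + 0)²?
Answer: 900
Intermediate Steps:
c(X) = -9*X
O = 324 (O = (-18)² = 324)
O - c(64) = 324 - (-9)*64 = 324 - 1*(-576) = 324 + 576 = 900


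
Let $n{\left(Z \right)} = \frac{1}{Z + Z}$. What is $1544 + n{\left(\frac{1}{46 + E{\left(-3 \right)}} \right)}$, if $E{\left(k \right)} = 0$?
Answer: $1567$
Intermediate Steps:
$n{\left(Z \right)} = \frac{1}{2 Z}$
$1544 + n{\left(\frac{1}{46 + E{\left(-3 \right)}} \right)} = 1544 + \frac{1}{2 \frac{1}{46 + 0}} = 1544 + \frac{1}{2 \cdot \frac{1}{46}} = 1544 + \frac{\frac{1}{\frac{1}{46}}}{2} = 1544 + \frac{1}{2} \cdot 46 = 1544 + 23 = 1567$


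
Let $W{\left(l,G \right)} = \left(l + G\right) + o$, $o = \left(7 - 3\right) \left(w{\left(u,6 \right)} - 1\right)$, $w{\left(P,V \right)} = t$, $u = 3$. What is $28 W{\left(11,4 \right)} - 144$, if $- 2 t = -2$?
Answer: $276$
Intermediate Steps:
$t = 1$ ($t = \left(- \frac{1}{2}\right) \left(-2\right) = 1$)
$w{\left(P,V \right)} = 1$
$o = 0$ ($o = \left(7 - 3\right) \left(1 - 1\right) = 4 \cdot 0 = 0$)
$W{\left(l,G \right)} = G + l$ ($W{\left(l,G \right)} = \left(l + G\right) + 0 = \left(G + l\right) + 0 = G + l$)
$28 W{\left(11,4 \right)} - 144 = 28 \left(4 + 11\right) - 144 = 28 \cdot 15 - 144 = 420 - 144 = 276$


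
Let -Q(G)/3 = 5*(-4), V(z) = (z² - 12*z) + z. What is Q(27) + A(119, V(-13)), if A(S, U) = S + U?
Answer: 491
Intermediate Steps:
V(z) = z² - 11*z
Q(G) = 60 (Q(G) = -15*(-4) = -3*(-20) = 60)
Q(27) + A(119, V(-13)) = 60 + (119 - 13*(-11 - 13)) = 60 + (119 - 13*(-24)) = 60 + (119 + 312) = 60 + 431 = 491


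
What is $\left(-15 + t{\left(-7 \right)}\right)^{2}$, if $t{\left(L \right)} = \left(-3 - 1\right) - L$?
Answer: $144$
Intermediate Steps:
$t{\left(L \right)} = -4 - L$ ($t{\left(L \right)} = \left(-3 - 1\right) - L = -4 - L$)
$\left(-15 + t{\left(-7 \right)}\right)^{2} = \left(-15 - -3\right)^{2} = \left(-15 + \left(-4 + 7\right)\right)^{2} = \left(-15 + 3\right)^{2} = \left(-12\right)^{2} = 144$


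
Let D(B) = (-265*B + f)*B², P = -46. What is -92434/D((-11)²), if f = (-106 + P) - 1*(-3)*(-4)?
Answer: 92434/471864789 ≈ 0.00019589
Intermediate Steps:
f = -164 (f = (-106 - 46) - 1*(-3)*(-4) = -152 + 3*(-4) = -152 - 12 = -164)
D(B) = B²*(-164 - 265*B) (D(B) = (-265*B - 164)*B² = (-164 - 265*B)*B² = B²*(-164 - 265*B))
-92434/D((-11)²) = -92434*1/(14641*(-164 - 265*(-11)²)) = -92434*1/(14641*(-164 - 265*121)) = -92434*1/(14641*(-164 - 32065)) = -92434/(14641*(-32229)) = -92434/(-471864789) = -92434*(-1/471864789) = 92434/471864789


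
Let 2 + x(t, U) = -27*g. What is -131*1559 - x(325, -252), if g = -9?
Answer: -204470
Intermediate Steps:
x(t, U) = 241 (x(t, U) = -2 - 27*(-9) = -2 + 243 = 241)
-131*1559 - x(325, -252) = -131*1559 - 1*241 = -204229 - 241 = -204470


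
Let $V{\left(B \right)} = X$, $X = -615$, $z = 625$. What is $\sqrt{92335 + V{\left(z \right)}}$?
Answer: $2 \sqrt{22930} \approx 302.85$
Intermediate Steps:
$V{\left(B \right)} = -615$
$\sqrt{92335 + V{\left(z \right)}} = \sqrt{92335 - 615} = \sqrt{91720} = 2 \sqrt{22930}$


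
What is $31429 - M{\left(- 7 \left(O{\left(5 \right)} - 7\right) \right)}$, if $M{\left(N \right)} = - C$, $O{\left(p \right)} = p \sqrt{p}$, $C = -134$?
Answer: $31295$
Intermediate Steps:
$O{\left(p \right)} = p^{\frac{3}{2}}$
$M{\left(N \right)} = 134$ ($M{\left(N \right)} = \left(-1\right) \left(-134\right) = 134$)
$31429 - M{\left(- 7 \left(O{\left(5 \right)} - 7\right) \right)} = 31429 - 134 = 31295$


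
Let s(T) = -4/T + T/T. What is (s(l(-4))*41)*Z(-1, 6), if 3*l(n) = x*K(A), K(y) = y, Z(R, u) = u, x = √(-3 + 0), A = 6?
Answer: 246 + 164*I*√3 ≈ 246.0 + 284.06*I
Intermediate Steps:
x = I*√3 (x = √(-3) = I*√3 ≈ 1.732*I)
l(n) = 2*I*√3 (l(n) = ((I*√3)*6)/3 = (6*I*√3)/3 = 2*I*√3)
s(T) = 1 - 4/T (s(T) = -4/T + 1 = 1 - 4/T)
(s(l(-4))*41)*Z(-1, 6) = (((-4 + 2*I*√3)/((2*I*√3)))*41)*6 = (((-I*√3/6)*(-4 + 2*I*√3))*41)*6 = (-I*√3*(-4 + 2*I*√3)/6*41)*6 = -41*I*√3*(-4 + 2*I*√3)/6*6 = -41*I*√3*(-4 + 2*I*√3)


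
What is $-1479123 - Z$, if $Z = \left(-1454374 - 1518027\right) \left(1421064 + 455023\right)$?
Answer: $5576481395764$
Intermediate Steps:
$Z = -5576482874887$ ($Z = \left(-2972401\right) 1876087 = -5576482874887$)
$-1479123 - Z = -1479123 - -5576482874887 = -1479123 + 5576482874887 = 5576481395764$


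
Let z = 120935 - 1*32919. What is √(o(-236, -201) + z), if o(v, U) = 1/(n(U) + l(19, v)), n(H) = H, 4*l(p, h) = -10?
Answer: √14579761570/407 ≈ 296.67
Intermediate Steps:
l(p, h) = -5/2 (l(p, h) = (¼)*(-10) = -5/2)
z = 88016 (z = 120935 - 32919 = 88016)
o(v, U) = 1/(-5/2 + U) (o(v, U) = 1/(U - 5/2) = 1/(-5/2 + U))
√(o(-236, -201) + z) = √(2/(-5 + 2*(-201)) + 88016) = √(2/(-5 - 402) + 88016) = √(2/(-407) + 88016) = √(2*(-1/407) + 88016) = √(-2/407 + 88016) = √(35822510/407) = √14579761570/407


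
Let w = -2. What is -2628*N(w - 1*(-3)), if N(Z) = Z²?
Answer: -2628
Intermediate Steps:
-2628*N(w - 1*(-3)) = -2628*(-2 - 1*(-3))² = -2628*(-2 + 3)² = -2628*1² = -2628*1 = -2628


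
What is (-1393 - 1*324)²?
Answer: 2948089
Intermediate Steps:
(-1393 - 1*324)² = (-1393 - 324)² = (-1717)² = 2948089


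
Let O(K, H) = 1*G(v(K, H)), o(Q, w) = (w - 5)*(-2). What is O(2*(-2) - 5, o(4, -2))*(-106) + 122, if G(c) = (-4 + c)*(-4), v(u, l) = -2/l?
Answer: -11442/7 ≈ -1634.6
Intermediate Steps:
G(c) = 16 - 4*c
o(Q, w) = 10 - 2*w (o(Q, w) = (-5 + w)*(-2) = 10 - 2*w)
O(K, H) = 16 + 8/H (O(K, H) = 1*(16 - (-8)/H) = 1*(16 + 8/H) = 16 + 8/H)
O(2*(-2) - 5, o(4, -2))*(-106) + 122 = (16 + 8/(10 - 2*(-2)))*(-106) + 122 = (16 + 8/(10 + 4))*(-106) + 122 = (16 + 8/14)*(-106) + 122 = (16 + 8*(1/14))*(-106) + 122 = (16 + 4/7)*(-106) + 122 = (116/7)*(-106) + 122 = -12296/7 + 122 = -11442/7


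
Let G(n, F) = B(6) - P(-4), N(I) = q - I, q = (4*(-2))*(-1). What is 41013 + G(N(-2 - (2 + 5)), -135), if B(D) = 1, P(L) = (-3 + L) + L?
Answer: 41025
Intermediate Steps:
P(L) = -3 + 2*L
q = 8 (q = -8*(-1) = 8)
N(I) = 8 - I
G(n, F) = 12 (G(n, F) = 1 - (-3 + 2*(-4)) = 1 - (-3 - 8) = 1 - 1*(-11) = 1 + 11 = 12)
41013 + G(N(-2 - (2 + 5)), -135) = 41013 + 12 = 41025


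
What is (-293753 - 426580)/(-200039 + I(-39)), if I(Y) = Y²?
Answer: 720333/198518 ≈ 3.6286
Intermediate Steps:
(-293753 - 426580)/(-200039 + I(-39)) = (-293753 - 426580)/(-200039 + (-39)²) = -720333/(-200039 + 1521) = -720333/(-198518) = -720333*(-1/198518) = 720333/198518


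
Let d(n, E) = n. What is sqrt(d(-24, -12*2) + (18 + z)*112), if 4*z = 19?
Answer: 2*sqrt(631) ≈ 50.239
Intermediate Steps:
z = 19/4 (z = (1/4)*19 = 19/4 ≈ 4.7500)
sqrt(d(-24, -12*2) + (18 + z)*112) = sqrt(-24 + (18 + 19/4)*112) = sqrt(-24 + (91/4)*112) = sqrt(-24 + 2548) = sqrt(2524) = 2*sqrt(631)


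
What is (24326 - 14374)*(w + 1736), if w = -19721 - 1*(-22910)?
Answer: 49013600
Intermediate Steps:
w = 3189 (w = -19721 + 22910 = 3189)
(24326 - 14374)*(w + 1736) = (24326 - 14374)*(3189 + 1736) = 9952*4925 = 49013600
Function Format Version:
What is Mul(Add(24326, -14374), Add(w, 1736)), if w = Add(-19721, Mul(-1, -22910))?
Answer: 49013600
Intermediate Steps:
w = 3189 (w = Add(-19721, 22910) = 3189)
Mul(Add(24326, -14374), Add(w, 1736)) = Mul(Add(24326, -14374), Add(3189, 1736)) = Mul(9952, 4925) = 49013600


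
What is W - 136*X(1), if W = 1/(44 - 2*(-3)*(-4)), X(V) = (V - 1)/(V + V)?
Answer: 1/20 ≈ 0.050000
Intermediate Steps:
X(V) = (-1 + V)/(2*V) (X(V) = (-1 + V)/((2*V)) = (-1 + V)*(1/(2*V)) = (-1 + V)/(2*V))
W = 1/20 (W = 1/(44 + 6*(-4)) = 1/(44 - 24) = 1/20 ≈ 0.050000)
W - 136*X(1) = 1/20 - 68*(-1 + 1)/1 = 1/20 - 68*0 = 1/20 - 136*0 = 1/20 + 0 = 1/20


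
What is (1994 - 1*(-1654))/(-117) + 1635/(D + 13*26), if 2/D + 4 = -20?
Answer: -833140/31629 ≈ -26.341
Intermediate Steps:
D = -1/12 (D = 2/(-4 - 20) = 2/(-24) = 2*(-1/24) = -1/12 ≈ -0.083333)
(1994 - 1*(-1654))/(-117) + 1635/(D + 13*26) = (1994 - 1*(-1654))/(-117) + 1635/(-1/12 + 13*26) = (1994 + 1654)*(-1/117) + 1635/(-1/12 + 338) = 3648*(-1/117) + 1635/(4055/12) = -1216/39 + 1635*(12/4055) = -1216/39 + 3924/811 = -833140/31629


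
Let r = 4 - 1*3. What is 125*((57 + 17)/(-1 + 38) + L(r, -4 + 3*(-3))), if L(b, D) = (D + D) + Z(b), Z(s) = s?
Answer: -2875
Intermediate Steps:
r = 1 (r = 4 - 3 = 1)
L(b, D) = b + 2*D (L(b, D) = (D + D) + b = 2*D + b = b + 2*D)
125*((57 + 17)/(-1 + 38) + L(r, -4 + 3*(-3))) = 125*((57 + 17)/(-1 + 38) + (1 + 2*(-4 + 3*(-3)))) = 125*(74/37 + (1 + 2*(-4 - 9))) = 125*(74*(1/37) + (1 + 2*(-13))) = 125*(2 + (1 - 26)) = 125*(2 - 25) = 125*(-23) = -2875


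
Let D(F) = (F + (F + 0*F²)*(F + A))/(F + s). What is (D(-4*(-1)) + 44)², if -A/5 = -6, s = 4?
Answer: 15129/4 ≈ 3782.3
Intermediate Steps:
A = 30 (A = -5*(-6) = 30)
D(F) = (F + F*(30 + F))/(4 + F) (D(F) = (F + (F + 0*F²)*(F + 30))/(F + 4) = (F + (F + 0)*(30 + F))/(4 + F) = (F + F*(30 + F))/(4 + F))
(D(-4*(-1)) + 44)² = ((-4*(-1))*(31 - 4*(-1))/(4 - 4*(-1)) + 44)² = (4*(31 + 4)/(4 + 4) + 44)² = (4*35/8 + 44)² = (4*(⅛)*35 + 44)² = (35/2 + 44)² = (123/2)² = 15129/4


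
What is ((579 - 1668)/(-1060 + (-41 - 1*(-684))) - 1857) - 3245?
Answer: -708815/139 ≈ -5099.4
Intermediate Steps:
((579 - 1668)/(-1060 + (-41 - 1*(-684))) - 1857) - 3245 = (-1089/(-1060 + (-41 + 684)) - 1857) - 3245 = (-1089/(-1060 + 643) - 1857) - 3245 = (-1089/(-417) - 1857) - 3245 = (-1089*(-1/417) - 1857) - 3245 = (363/139 - 1857) - 3245 = -257760/139 - 3245 = -708815/139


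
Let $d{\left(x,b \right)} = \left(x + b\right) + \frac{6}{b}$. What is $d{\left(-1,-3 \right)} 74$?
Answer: $-444$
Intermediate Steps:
$d{\left(x,b \right)} = b + x + \frac{6}{b}$ ($d{\left(x,b \right)} = \left(b + x\right) + \frac{6}{b} = b + x + \frac{6}{b}$)
$d{\left(-1,-3 \right)} 74 = \left(-3 - 1 + \frac{6}{-3}\right) 74 = \left(-3 - 1 + 6 \left(- \frac{1}{3}\right)\right) 74 = \left(-3 - 1 - 2\right) 74 = \left(-6\right) 74 = -444$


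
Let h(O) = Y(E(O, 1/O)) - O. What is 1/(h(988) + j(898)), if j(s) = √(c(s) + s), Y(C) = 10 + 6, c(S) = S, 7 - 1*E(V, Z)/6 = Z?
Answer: -243/235747 - √449/471494 ≈ -0.0010757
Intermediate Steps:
E(V, Z) = 42 - 6*Z
Y(C) = 16
h(O) = 16 - O
j(s) = √2*√s (j(s) = √(s + s) = √(2*s) = √2*√s)
1/(h(988) + j(898)) = 1/((16 - 1*988) + √2*√898) = 1/((16 - 988) + 2*√449) = 1/(-972 + 2*√449)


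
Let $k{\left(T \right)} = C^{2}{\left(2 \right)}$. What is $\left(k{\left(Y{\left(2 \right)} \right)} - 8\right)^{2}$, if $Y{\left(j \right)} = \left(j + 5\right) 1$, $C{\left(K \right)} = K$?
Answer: $16$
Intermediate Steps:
$Y{\left(j \right)} = 5 + j$ ($Y{\left(j \right)} = \left(5 + j\right) 1 = 5 + j$)
$k{\left(T \right)} = 4$ ($k{\left(T \right)} = 2^{2} = 4$)
$\left(k{\left(Y{\left(2 \right)} \right)} - 8\right)^{2} = \left(4 - 8\right)^{2} = \left(-4\right)^{2} = 16$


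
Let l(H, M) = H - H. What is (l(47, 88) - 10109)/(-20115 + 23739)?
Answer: -10109/3624 ≈ -2.7895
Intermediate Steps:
l(H, M) = 0
(l(47, 88) - 10109)/(-20115 + 23739) = (0 - 10109)/(-20115 + 23739) = -10109/3624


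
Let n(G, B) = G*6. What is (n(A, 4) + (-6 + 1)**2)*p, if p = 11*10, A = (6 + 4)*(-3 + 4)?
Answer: 9350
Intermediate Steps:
A = 10 (A = 10*1 = 10)
n(G, B) = 6*G
p = 110
(n(A, 4) + (-6 + 1)**2)*p = (6*10 + (-6 + 1)**2)*110 = (60 + (-5)**2)*110 = (60 + 25)*110 = 85*110 = 9350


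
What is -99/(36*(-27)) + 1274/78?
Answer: 1775/108 ≈ 16.435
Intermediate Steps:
-99/(36*(-27)) + 1274/78 = -99/(-972) + 1274*(1/78) = -99*(-1/972) + 49/3 = 11/108 + 49/3 = 1775/108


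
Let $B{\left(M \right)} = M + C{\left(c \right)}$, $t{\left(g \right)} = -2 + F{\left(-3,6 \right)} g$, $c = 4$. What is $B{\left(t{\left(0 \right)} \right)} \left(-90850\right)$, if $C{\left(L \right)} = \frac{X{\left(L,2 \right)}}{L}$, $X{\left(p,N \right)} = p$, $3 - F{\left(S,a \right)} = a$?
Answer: $90850$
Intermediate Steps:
$F{\left(S,a \right)} = 3 - a$
$C{\left(L \right)} = 1$ ($C{\left(L \right)} = \frac{L}{L} = 1$)
$t{\left(g \right)} = -2 - 3 g$ ($t{\left(g \right)} = -2 + \left(3 - 6\right) g = -2 - 3 g$)
$B{\left(M \right)} = 1 + M$ ($B{\left(M \right)} = M + 1 = 1 + M$)
$B{\left(t{\left(0 \right)} \right)} \left(-90850\right) = \left(1 - 2\right) \left(-90850\right) = \left(-1\right) \left(-90850\right) = 90850$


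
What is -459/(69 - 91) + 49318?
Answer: 1085455/22 ≈ 49339.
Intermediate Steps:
-459/(69 - 91) + 49318 = -459/(-22) + 49318 = -459*(-1/22) + 49318 = 459/22 + 49318 = 1085455/22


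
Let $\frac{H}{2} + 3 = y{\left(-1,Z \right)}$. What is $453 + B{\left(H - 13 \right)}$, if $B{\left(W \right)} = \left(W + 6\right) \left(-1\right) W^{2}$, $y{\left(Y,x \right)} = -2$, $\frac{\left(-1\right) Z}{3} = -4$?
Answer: $9446$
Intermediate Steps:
$Z = 12$ ($Z = \left(-3\right) \left(-4\right) = 12$)
$H = -10$ ($H = -6 + 2 \left(-2\right) = -6 - 4 = -10$)
$B{\left(W \right)} = W^{2} \left(-6 - W\right)$ ($B{\left(W \right)} = \left(6 + W\right) \left(-1\right) W^{2} = \left(-6 - W\right) W^{2} = W^{2} \left(-6 - W\right)$)
$453 + B{\left(H - 13 \right)} = 453 + \left(-10 - 13\right)^{2} \left(-6 - \left(-10 - 13\right)\right) = 453 + \left(-23\right)^{2} \left(-6 - -23\right) = 453 + 529 \left(-6 + 23\right) = 453 + 529 \cdot 17 = 453 + 8993 = 9446$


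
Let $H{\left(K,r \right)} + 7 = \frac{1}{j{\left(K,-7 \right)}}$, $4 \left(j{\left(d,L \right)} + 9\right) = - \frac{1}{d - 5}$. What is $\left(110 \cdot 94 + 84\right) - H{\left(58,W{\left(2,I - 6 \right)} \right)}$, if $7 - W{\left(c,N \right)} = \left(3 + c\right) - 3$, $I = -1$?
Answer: $\frac{19912991}{1909} \approx 10431.0$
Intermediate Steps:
$j{\left(d,L \right)} = -9 - \frac{1}{4 \left(-5 + d\right)}$ ($j{\left(d,L \right)} = -9 + \frac{\left(-1\right) \frac{1}{d - 5}}{4} = -9 + \frac{\left(-1\right) \frac{1}{-5 + d}}{4} = -9 - \frac{1}{4 \left(-5 + d\right)}$)
$W{\left(c,N \right)} = 7 - c$ ($W{\left(c,N \right)} = 7 - \left(\left(3 + c\right) - 3\right) = 7 - c$)
$H{\left(K,r \right)} = -7 + \frac{4 \left(-5 + K\right)}{179 - 36 K}$ ($H{\left(K,r \right)} = -7 + \frac{1}{\frac{1}{4} \frac{1}{-5 + K} \left(179 - 36 K\right)} = -7 + \frac{4 \left(-5 + K\right)}{179 - 36 K}$)
$\left(110 \cdot 94 + 84\right) - H{\left(58,W{\left(2,I - 6 \right)} \right)} = \left(110 \cdot 94 + 84\right) - \frac{1273 - 14848}{-179 + 36 \cdot 58} = \left(10340 + 84\right) - \frac{1273 - 14848}{-179 + 2088} = 10424 - \frac{1}{1909} \left(-13575\right) = 10424 - - \frac{13575}{1909} = 10424 + \frac{13575}{1909} = \frac{19912991}{1909}$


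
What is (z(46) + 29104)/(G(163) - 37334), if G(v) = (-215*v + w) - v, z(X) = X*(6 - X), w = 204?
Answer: -13632/36169 ≈ -0.37690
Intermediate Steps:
G(v) = 204 - 216*v (G(v) = (-215*v + 204) - v = (204 - 215*v) - v = 204 - 216*v)
(z(46) + 29104)/(G(163) - 37334) = (46*(6 - 1*46) + 29104)/((204 - 216*163) - 37334) = (46*(6 - 46) + 29104)/((204 - 35208) - 37334) = (46*(-40) + 29104)/(-35004 - 37334) = (-1840 + 29104)/(-72338) = 27264*(-1/72338) = -13632/36169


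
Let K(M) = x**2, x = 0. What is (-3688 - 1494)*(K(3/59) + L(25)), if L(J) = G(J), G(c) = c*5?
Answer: -647750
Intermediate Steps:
G(c) = 5*c
L(J) = 5*J
K(M) = 0 (K(M) = 0**2 = 0)
(-3688 - 1494)*(K(3/59) + L(25)) = (-3688 - 1494)*(0 + 5*25) = -5182*(0 + 125) = -5182*125 = -647750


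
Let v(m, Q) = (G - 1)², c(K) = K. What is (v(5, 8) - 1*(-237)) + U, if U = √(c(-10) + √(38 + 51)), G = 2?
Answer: 238 + √(-10 + √89) ≈ 238.0 + 0.75234*I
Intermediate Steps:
v(m, Q) = 1 (v(m, Q) = (2 - 1)² = 1² = 1)
U = √(-10 + √89) (U = √(-10 + √(38 + 51)) = √(-10 + √89) ≈ 0.75234*I)
(v(5, 8) - 1*(-237)) + U = (1 - 1*(-237)) + √(-10 + √89) = (1 + 237) + √(-10 + √89) = 238 + √(-10 + √89)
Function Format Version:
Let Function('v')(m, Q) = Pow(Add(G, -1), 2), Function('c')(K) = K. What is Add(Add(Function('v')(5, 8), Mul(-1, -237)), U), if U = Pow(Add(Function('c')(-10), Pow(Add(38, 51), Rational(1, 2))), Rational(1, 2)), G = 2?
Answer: Add(238, Pow(Add(-10, Pow(89, Rational(1, 2))), Rational(1, 2))) ≈ Add(238.00, Mul(0.75234, I))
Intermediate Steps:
Function('v')(m, Q) = 1 (Function('v')(m, Q) = Pow(Add(2, -1), 2) = Pow(1, 2) = 1)
U = Pow(Add(-10, Pow(89, Rational(1, 2))), Rational(1, 2)) (U = Pow(Add(-10, Pow(Add(38, 51), Rational(1, 2))), Rational(1, 2)) = Pow(Add(-10, Pow(89, Rational(1, 2))), Rational(1, 2)) ≈ Mul(0.75234, I))
Add(Add(Function('v')(5, 8), Mul(-1, -237)), U) = Add(Add(1, Mul(-1, -237)), Pow(Add(-10, Pow(89, Rational(1, 2))), Rational(1, 2))) = Add(Add(1, 237), Pow(Add(-10, Pow(89, Rational(1, 2))), Rational(1, 2))) = Add(238, Pow(Add(-10, Pow(89, Rational(1, 2))), Rational(1, 2)))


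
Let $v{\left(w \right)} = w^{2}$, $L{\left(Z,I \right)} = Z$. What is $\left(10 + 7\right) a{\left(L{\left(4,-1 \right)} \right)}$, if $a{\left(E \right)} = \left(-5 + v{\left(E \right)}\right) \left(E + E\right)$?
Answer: $1496$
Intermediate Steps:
$a{\left(E \right)} = 2 E \left(-5 + E^{2}\right)$ ($a{\left(E \right)} = \left(-5 + E^{2}\right) \left(E + E\right) = \left(-5 + E^{2}\right) 2 E = 2 E \left(-5 + E^{2}\right)$)
$\left(10 + 7\right) a{\left(L{\left(4,-1 \right)} \right)} = \left(10 + 7\right) 2 \cdot 4 \left(-5 + 4^{2}\right) = 17 \cdot 2 \cdot 4 \left(-5 + 16\right) = 17 \cdot 2 \cdot 4 \cdot 11 = 17 \cdot 88 = 1496$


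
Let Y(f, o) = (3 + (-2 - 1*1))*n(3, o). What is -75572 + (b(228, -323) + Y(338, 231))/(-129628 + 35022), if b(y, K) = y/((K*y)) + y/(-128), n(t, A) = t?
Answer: -73897900017909/977847616 ≈ -75572.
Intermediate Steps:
b(y, K) = 1/K - y/128 (b(y, K) = y*(1/(K*y)) + y*(-1/128) = 1/K - y/128)
Y(f, o) = 0 (Y(f, o) = (3 + (-2 - 1*1))*3 = (3 + (-2 - 1))*3 = (3 - 3)*3 = 0*3 = 0)
-75572 + (b(228, -323) + Y(338, 231))/(-129628 + 35022) = -75572 + ((1/(-323) - 1/128*228) + 0)/(-129628 + 35022) = -75572 + ((-1/323 - 57/32) + 0)/(-94606) = -75572 + (-18443/10336 + 0)*(-1/94606) = -75572 - 18443/10336*(-1/94606) = -75572 + 18443/977847616 = -73897900017909/977847616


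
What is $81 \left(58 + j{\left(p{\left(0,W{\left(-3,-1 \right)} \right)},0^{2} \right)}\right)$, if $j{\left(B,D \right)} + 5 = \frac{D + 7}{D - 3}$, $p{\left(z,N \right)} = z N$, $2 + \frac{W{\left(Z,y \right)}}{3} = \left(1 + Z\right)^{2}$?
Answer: $4104$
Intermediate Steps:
$W{\left(Z,y \right)} = -6 + 3 \left(1 + Z\right)^{2}$
$p{\left(z,N \right)} = N z$
$j{\left(B,D \right)} = -5 + \frac{7 + D}{-3 + D}$ ($j{\left(B,D \right)} = -5 + \frac{D + 7}{D - 3} = -5 + \frac{7 + D}{-3 + D}$)
$81 \left(58 + j{\left(p{\left(0,W{\left(-3,-1 \right)} \right)},0^{2} \right)}\right) = 81 \left(58 + \frac{2 \left(11 - 2 \cdot 0^{2}\right)}{-3 + 0^{2}}\right) = 81 \left(58 + \frac{2 \left(11 - 0\right)}{-3 + 0}\right) = 81 \left(58 + \frac{2 \left(11 + 0\right)}{-3}\right) = 81 \left(58 + 2 \left(- \frac{1}{3}\right) 11\right) = 81 \left(58 - \frac{22}{3}\right) = 81 \cdot \frac{152}{3} = 4104$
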